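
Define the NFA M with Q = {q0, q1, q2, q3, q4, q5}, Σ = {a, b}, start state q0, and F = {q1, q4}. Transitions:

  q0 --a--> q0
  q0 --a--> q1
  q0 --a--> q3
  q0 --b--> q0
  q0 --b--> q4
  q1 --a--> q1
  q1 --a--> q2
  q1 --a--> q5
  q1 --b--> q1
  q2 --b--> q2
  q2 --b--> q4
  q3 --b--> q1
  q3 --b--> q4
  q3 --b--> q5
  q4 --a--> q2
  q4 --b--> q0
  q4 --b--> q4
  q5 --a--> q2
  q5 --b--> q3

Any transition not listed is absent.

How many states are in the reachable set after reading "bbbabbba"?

Start in {q0}.
Read 'b': q0→{q0, q4}; now {q0, q4}.
Read 'b': q0→{q0, q4}, q4→{q0, q4}; now {q0, q4}.
Read 'b': q0→{q0, q4}, q4→{q0, q4}; now {q0, q4}.
Read 'a': q0→{q0, q1, q3}, q4→{q2}; now {q0, q1, q2, q3}.
Read 'b': q0→{q0, q4}, q1→{q1}, q2→{q2, q4}, q3→{q1, q4, q5}; now {q0, q1, q2, q4, q5}.
Read 'b': q0→{q0, q4}, q1→{q1}, q2→{q2, q4}, q4→{q0, q4}, q5→{q3}; now {q0, q1, q2, q3, q4}.
Read 'b': q0→{q0, q4}, q1→{q1}, q2→{q2, q4}, q3→{q1, q4, q5}, q4→{q0, q4}; now {q0, q1, q2, q4, q5}.
Read 'a': q0→{q0, q1, q3}, q1→{q1, q2, q5}, q2→∅, q4→{q2}, q5→{q2}; now {q0, q1, q2, q3, q5}.
That set has 5 states.

5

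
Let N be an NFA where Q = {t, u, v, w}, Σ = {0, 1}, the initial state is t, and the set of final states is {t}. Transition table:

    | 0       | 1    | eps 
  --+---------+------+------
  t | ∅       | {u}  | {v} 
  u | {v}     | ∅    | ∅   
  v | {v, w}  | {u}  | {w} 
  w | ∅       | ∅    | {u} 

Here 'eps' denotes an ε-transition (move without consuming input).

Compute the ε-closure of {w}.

{u, w}

Begin with {w}.
ε-move w → u; add u.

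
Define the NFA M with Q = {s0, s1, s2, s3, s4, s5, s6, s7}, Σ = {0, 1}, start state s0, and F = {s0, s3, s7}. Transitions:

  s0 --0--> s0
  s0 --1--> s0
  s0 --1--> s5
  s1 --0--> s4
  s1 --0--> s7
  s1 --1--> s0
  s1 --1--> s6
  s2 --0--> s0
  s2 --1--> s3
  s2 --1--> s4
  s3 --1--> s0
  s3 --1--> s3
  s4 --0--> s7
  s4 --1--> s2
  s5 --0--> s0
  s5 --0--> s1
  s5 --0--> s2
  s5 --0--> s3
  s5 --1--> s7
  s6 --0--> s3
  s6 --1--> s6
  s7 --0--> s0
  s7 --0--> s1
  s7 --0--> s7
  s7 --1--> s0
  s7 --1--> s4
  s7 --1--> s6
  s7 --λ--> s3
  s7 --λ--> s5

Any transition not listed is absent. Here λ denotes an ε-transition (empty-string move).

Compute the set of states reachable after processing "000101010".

{s0, s1, s2, s3, s5, s7}

Start in {s0}.
Read '0': s0→{s0}; now {s0}.
Read '0': s0→{s0}; now {s0}.
Read '0': s0→{s0}; now {s0}.
Read '1': s0→{s0, s5}; now {s0, s5}.
Read '0': s0→{s0}, s5→{s0, s1, s2, s3}; now {s0, s1, s2, s3}.
Read '1': s0→{s0, s5}, s1→{s0, s6}, s2→{s3, s4}, s3→{s0, s3}; now {s0, s3, s4, s5, s6}.
Read '0': s0→{s0}, s3→∅, s4→{s7}, s5→{s0, s1, s2, s3}, s6→{s3}; union {s0, s1, s2, s3, s7}; ε-closure = {s0, s1, s2, s3, s5, s7}.
Read '1': s0→{s0, s5}, s1→{s0, s6}, s2→{s3, s4}, s3→{s0, s3}, s5→{s7}, s7→{s0, s4, s6}; now {s0, s3, s4, s5, s6, s7}.
Read '0': s0→{s0}, s3→∅, s4→{s7}, s5→{s0, s1, s2, s3}, s6→{s3}, s7→{s0, s1, s7}; union {s0, s1, s2, s3, s7}; ε-closure = {s0, s1, s2, s3, s5, s7}.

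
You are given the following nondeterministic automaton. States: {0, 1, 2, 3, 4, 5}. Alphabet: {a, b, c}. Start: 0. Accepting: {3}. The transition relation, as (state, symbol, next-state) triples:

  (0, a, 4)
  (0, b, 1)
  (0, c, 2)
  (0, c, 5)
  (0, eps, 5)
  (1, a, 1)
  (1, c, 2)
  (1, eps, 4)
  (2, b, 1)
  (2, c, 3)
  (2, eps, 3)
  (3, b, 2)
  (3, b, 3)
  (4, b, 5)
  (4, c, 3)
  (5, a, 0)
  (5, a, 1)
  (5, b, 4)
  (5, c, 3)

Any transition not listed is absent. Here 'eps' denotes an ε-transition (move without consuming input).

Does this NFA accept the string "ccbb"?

Start: ε-closure({0}) = {0, 5}.
Read 'c': {0, 5} → {2, 3, 5}.
Read 'c': {2, 3, 5} → {3}.
Read 'b': {3} → {2, 3}.
Read 'b': {2, 3} → {1, 2, 3, 4}.
The final set {1, 2, 3, 4} contains the accepting state 3.

Yes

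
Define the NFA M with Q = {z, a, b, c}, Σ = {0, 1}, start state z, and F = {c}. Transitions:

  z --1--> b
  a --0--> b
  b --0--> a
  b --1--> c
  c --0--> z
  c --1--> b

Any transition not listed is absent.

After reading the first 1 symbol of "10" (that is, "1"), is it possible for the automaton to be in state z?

No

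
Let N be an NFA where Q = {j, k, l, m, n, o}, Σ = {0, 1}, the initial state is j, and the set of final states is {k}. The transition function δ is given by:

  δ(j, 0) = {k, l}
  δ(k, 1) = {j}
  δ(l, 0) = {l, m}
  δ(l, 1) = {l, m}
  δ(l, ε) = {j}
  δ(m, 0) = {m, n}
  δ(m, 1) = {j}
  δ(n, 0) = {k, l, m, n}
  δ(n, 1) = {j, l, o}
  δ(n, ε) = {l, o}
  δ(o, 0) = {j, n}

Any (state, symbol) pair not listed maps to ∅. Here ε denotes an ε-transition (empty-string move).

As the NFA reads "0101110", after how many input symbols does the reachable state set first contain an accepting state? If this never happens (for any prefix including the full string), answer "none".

1

Start in {j}.
Read '0': j→{k, l}; union {k, l}; ε-closure = {j, k, l}.
None of the earlier sets intersect F, but {j, k, l} does.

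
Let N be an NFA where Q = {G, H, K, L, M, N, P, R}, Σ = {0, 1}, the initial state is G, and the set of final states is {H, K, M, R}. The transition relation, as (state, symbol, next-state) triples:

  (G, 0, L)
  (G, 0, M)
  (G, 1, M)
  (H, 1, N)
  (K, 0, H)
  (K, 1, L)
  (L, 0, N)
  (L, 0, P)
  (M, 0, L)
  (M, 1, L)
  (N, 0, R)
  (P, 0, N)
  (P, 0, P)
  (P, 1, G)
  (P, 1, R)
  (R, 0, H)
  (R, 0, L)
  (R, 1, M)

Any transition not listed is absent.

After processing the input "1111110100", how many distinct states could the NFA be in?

Start in {G}.
Read '1': G→{M}; now {M}.
Read '1': M→{L}; now {L}.
Read '1': L→∅; now ∅.
The set is empty and remains empty for the remaining 7 symbols.
That set has 0 states.

0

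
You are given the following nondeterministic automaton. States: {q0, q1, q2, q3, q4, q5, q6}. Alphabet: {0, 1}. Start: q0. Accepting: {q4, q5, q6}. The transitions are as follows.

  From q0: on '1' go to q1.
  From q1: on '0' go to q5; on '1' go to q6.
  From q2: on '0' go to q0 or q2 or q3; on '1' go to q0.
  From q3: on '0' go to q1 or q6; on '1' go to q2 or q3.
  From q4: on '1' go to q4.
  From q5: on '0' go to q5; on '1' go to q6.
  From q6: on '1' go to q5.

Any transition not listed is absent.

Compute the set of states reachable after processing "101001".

∅

Start in {q0}.
Read '1': q0→{q1}; now {q1}.
Read '0': q1→{q5}; now {q5}.
Read '1': q5→{q6}; now {q6}.
Read '0': q6→∅; now ∅.
The set is empty and remains empty for the remaining 2 symbols.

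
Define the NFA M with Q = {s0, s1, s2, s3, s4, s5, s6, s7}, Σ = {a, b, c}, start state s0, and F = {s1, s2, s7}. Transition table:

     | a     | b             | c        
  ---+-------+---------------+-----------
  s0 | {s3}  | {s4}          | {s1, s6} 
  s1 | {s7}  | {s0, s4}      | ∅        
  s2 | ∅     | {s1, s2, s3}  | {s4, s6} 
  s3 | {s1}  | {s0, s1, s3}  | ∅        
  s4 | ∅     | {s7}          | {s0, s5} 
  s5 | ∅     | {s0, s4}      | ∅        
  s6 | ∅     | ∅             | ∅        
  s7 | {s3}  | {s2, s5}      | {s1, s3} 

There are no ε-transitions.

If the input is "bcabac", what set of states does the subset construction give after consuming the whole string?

Start in {s0}.
Read 'b': s0→{s4}; now {s4}.
Read 'c': s4→{s0, s5}; now {s0, s5}.
Read 'a': s0→{s3}, s5→∅; now {s3}.
Read 'b': s3→{s0, s1, s3}; now {s0, s1, s3}.
Read 'a': s0→{s3}, s1→{s7}, s3→{s1}; now {s1, s3, s7}.
Read 'c': s1→∅, s3→∅, s7→{s1, s3}; now {s1, s3}.

{s1, s3}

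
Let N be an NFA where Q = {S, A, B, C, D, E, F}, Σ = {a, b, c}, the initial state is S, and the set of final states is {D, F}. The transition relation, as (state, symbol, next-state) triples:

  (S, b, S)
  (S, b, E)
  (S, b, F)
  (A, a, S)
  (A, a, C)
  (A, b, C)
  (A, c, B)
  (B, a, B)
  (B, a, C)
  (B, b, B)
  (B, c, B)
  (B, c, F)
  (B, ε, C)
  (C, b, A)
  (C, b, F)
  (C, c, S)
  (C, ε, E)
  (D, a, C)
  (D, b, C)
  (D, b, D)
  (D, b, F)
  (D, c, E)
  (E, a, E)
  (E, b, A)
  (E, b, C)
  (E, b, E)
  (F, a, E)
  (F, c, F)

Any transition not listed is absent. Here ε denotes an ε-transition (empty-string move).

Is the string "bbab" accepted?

Yes

Start in {S}.
Read 'b': S→{S, E, F}; now {S, E, F}.
Read 'b': S→{S, E, F}, E→{A, C, E}, F→∅; now {S, A, C, E, F}.
Read 'a': S→∅, A→{S, C}, C→∅, E→{E}, F→{E}; now {S, C, E}.
Read 'b': S→{S, E, F}, C→{A, F}, E→{A, C, E}; now {S, A, C, E, F}.
The final set {S, A, C, E, F} contains the accepting state F.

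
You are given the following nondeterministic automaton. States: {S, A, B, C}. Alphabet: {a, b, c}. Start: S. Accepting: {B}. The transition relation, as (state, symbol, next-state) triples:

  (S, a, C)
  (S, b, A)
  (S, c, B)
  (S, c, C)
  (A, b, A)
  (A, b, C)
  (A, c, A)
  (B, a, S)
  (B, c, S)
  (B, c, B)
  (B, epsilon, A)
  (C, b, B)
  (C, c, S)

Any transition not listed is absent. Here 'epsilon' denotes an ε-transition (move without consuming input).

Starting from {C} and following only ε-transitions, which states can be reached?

{C}

Begin with {C}.
No ε-moves leave this set, so the closure equals the set itself.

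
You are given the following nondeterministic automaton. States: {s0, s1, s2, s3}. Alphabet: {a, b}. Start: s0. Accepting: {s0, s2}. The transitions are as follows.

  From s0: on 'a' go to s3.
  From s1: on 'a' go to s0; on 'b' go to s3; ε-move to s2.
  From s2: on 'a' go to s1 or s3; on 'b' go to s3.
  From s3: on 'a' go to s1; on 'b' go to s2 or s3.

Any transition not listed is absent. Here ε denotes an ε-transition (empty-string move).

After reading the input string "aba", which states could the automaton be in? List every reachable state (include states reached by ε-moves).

{s1, s2, s3}

Start in {s0}.
Read 'a': s0→{s3}; now {s3}.
Read 'b': s3→{s2, s3}; now {s2, s3}.
Read 'a': s2→{s1, s3}, s3→{s1}; union {s1, s3}; ε-closure = {s1, s2, s3}.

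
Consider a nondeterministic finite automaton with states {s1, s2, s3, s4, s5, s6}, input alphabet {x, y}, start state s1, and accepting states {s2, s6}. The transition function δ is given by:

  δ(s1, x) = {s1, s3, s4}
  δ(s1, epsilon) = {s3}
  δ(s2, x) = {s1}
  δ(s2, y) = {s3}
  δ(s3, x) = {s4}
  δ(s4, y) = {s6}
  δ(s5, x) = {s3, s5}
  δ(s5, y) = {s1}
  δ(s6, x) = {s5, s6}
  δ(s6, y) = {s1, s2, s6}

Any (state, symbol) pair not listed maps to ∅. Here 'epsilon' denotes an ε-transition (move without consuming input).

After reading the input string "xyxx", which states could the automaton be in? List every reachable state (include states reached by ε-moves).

{s3, s5, s6}

Start: ε-closure({s1}) = {s1, s3}.
Read 'x': {s1, s3} → {s1, s3, s4}.
Read 'y': {s1, s3, s4} → {s6}.
Read 'x': {s6} → {s5, s6}.
Read 'x': {s5, s6} → {s3, s5, s6}.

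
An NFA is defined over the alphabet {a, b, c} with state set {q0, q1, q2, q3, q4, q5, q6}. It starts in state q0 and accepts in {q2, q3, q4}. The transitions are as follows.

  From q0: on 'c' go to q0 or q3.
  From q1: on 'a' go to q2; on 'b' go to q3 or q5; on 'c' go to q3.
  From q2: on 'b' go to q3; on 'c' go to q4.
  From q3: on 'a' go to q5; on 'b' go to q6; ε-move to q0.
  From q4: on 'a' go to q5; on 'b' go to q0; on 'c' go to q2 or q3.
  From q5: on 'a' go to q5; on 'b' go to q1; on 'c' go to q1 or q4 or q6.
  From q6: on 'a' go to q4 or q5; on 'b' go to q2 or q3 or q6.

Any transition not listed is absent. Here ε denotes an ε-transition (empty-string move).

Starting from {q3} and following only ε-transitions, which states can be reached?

{q0, q3}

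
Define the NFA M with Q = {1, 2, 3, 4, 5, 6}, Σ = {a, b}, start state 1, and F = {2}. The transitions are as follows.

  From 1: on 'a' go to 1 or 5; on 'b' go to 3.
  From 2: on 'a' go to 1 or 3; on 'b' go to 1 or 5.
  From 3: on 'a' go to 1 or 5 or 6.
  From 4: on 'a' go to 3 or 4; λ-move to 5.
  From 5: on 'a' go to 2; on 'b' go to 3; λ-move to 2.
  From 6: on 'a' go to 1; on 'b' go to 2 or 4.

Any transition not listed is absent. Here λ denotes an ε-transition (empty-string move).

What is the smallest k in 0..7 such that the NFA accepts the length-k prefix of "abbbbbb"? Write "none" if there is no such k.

1

Start in {1}.
Read 'a': {1} → {1, 2, 5}.
None of the earlier sets intersect F, but {1, 2, 5} does.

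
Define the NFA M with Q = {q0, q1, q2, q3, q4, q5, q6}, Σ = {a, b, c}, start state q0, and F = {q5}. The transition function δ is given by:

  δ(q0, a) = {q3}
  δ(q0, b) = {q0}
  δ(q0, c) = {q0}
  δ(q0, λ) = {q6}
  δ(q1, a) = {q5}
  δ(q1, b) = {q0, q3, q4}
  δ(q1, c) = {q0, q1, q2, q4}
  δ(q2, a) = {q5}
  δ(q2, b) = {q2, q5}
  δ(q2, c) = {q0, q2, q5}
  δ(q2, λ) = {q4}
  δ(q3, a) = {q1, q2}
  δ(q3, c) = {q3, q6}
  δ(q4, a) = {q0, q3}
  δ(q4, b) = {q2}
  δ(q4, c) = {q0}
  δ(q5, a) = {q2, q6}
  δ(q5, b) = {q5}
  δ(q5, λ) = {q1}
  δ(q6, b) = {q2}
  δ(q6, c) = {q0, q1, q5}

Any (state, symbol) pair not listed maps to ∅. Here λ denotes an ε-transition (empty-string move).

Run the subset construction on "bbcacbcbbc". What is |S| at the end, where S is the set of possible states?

Start: ε-closure({q0}) = {q0, q6}.
Read 'b': {q0, q6} → {q0, q2, q4, q6}.
Read 'b': {q0, q2, q4, q6} → {q0, q1, q2, q4, q5, q6}.
Read 'c': {q0, q1, q2, q4, q5, q6} → {q0, q1, q2, q4, q5, q6}.
Read 'a': {q0, q1, q2, q4, q5, q6} → {q0, q1, q2, q3, q4, q5, q6}.
Read 'c': {q0, q1, q2, q3, q4, q5, q6} → {q0, q1, q2, q3, q4, q5, q6}.
Read 'b': {q0, q1, q2, q3, q4, q5, q6} → {q0, q1, q2, q3, q4, q5, q6}.
Read 'c': {q0, q1, q2, q3, q4, q5, q6} → {q0, q1, q2, q3, q4, q5, q6}.
Read 'b': {q0, q1, q2, q3, q4, q5, q6} → {q0, q1, q2, q3, q4, q5, q6}.
Read 'b': {q0, q1, q2, q3, q4, q5, q6} → {q0, q1, q2, q3, q4, q5, q6}.
Read 'c': {q0, q1, q2, q3, q4, q5, q6} → {q0, q1, q2, q3, q4, q5, q6}.
That set has 7 states.

7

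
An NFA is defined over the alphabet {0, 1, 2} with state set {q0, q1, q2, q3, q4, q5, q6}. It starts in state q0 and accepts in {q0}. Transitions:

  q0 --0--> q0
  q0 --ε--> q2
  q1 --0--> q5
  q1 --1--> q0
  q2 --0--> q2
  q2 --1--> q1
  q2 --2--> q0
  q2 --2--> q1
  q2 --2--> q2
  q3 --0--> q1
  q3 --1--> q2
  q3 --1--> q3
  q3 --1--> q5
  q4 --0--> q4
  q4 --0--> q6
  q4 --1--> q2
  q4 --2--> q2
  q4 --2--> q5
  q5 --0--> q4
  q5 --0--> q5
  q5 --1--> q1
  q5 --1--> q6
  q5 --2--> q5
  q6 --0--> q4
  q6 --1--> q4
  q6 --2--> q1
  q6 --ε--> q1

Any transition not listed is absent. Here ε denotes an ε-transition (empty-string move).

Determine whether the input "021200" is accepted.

Start: ε-closure({q0}) = {q0, q2}.
Read '0': {q0, q2} → {q0, q2}.
Read '2': {q0, q2} → {q0, q1, q2}.
Read '1': {q0, q1, q2} → {q0, q1, q2}.
Read '2': {q0, q1, q2} → {q0, q1, q2}.
Read '0': {q0, q1, q2} → {q0, q2, q5}.
Read '0': {q0, q2, q5} → {q0, q2, q4, q5}.
The final set {q0, q2, q4, q5} contains the accepting state q0.

Yes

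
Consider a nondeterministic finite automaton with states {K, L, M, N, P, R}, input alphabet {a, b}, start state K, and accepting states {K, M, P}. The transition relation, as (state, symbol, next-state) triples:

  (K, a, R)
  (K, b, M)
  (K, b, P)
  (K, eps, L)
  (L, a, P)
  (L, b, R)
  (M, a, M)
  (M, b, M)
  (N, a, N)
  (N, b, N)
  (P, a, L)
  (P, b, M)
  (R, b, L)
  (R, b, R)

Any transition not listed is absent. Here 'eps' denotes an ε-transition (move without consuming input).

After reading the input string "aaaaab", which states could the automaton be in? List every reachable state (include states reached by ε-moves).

{M}

Start: ε-closure({K}) = {K, L}.
Read 'a': K→{R}, L→{P}; now {P, R}.
Read 'a': P→{L}, R→∅; now {L}.
Read 'a': L→{P}; now {P}.
Read 'a': P→{L}; now {L}.
Read 'a': L→{P}; now {P}.
Read 'b': P→{M}; now {M}.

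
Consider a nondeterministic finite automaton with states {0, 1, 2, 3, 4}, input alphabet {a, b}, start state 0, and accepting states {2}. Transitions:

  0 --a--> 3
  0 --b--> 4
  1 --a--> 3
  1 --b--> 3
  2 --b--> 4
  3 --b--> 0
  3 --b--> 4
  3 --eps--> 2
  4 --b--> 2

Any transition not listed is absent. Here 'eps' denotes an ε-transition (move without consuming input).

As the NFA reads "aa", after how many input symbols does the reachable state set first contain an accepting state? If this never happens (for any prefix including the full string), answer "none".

1

Start in {0}.
Read 'a': {0} → {2, 3}.
None of the earlier sets intersect F, but {2, 3} does.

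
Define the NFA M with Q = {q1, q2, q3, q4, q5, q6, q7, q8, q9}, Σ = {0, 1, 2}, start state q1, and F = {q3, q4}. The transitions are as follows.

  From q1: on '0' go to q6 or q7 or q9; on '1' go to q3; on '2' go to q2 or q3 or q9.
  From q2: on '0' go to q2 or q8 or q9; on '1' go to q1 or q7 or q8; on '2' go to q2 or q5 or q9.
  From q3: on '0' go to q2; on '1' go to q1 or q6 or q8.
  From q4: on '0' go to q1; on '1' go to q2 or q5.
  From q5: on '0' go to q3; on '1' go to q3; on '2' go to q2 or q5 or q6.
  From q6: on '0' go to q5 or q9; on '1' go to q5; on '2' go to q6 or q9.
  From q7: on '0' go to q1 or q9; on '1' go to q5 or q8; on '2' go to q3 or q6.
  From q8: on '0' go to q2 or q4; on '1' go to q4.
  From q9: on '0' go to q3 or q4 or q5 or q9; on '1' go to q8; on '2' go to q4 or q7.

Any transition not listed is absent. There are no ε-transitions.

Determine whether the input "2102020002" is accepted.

Start in {q1}.
Read '2': {q1} → {q2, q3, q9}.
Read '1': {q2, q3, q9} → {q1, q6, q7, q8}.
Read '0': {q1, q6, q7, q8} → {q1, q2, q4, q5, q6, q7, q9}.
Read '2': {q1, q2, q4, q5, q6, q7, q9} → {q2, q3, q4, q5, q6, q7, q9}.
Read '0': {q2, q3, q4, q5, q6, q7, q9} → {q1, q2, q3, q4, q5, q8, q9}.
Read '2': {q1, q2, q3, q4, q5, q8, q9} → {q2, q3, q4, q5, q6, q7, q9}.
Read '0': {q2, q3, q4, q5, q6, q7, q9} → {q1, q2, q3, q4, q5, q8, q9}.
Read '0': {q1, q2, q3, q4, q5, q8, q9} → {q1, q2, q3, q4, q5, q6, q7, q8, q9}.
Read '0': {q1, q2, q3, q4, q5, q6, q7, q8, q9} → {q1, q2, q3, q4, q5, q6, q7, q8, q9}.
Read '2': {q1, q2, q3, q4, q5, q6, q7, q8, q9} → {q2, q3, q4, q5, q6, q7, q9}.
The final set {q2, q3, q4, q5, q6, q7, q9} contains the accepting states q3, q4.

Yes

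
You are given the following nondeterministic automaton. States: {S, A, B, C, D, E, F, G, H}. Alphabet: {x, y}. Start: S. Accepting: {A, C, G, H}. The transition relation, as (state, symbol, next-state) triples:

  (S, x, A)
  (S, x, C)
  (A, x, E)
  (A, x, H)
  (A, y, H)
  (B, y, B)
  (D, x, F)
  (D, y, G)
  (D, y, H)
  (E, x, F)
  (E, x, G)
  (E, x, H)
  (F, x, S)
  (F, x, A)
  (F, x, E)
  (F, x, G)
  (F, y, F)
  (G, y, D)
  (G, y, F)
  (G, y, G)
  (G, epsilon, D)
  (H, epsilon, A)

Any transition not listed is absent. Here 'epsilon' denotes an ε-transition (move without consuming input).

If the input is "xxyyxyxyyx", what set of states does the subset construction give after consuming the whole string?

{A, E, H}

Start in {S}.
Read 'x': S→{A, C}; now {A, C}.
Read 'x': A→{E, H}, C→∅; union {E, H}; ε-closure = {A, E, H}.
Read 'y': A→{H}, E→∅, H→∅; union {H}; ε-closure = {A, H}.
Read 'y': A→{H}, H→∅; union {H}; ε-closure = {A, H}.
Read 'x': A→{E, H}, H→∅; union {E, H}; ε-closure = {A, E, H}.
Read 'y': A→{H}, E→∅, H→∅; union {H}; ε-closure = {A, H}.
Read 'x': A→{E, H}, H→∅; union {E, H}; ε-closure = {A, E, H}.
Read 'y': A→{H}, E→∅, H→∅; union {H}; ε-closure = {A, H}.
Read 'y': A→{H}, H→∅; union {H}; ε-closure = {A, H}.
Read 'x': A→{E, H}, H→∅; union {E, H}; ε-closure = {A, E, H}.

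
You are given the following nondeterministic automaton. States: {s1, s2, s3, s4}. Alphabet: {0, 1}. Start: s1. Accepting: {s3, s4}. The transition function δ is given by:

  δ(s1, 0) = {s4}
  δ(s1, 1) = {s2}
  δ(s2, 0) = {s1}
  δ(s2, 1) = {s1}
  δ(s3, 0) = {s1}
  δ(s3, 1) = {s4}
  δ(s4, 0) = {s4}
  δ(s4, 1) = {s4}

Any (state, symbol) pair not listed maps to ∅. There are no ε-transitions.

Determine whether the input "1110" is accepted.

No

Start in {s1}.
Read '1': {s1} → {s2}.
Read '1': {s2} → {s1}.
Read '1': {s1} → {s2}.
Read '0': {s2} → {s1}.
The final set {s1} contains no accepting state.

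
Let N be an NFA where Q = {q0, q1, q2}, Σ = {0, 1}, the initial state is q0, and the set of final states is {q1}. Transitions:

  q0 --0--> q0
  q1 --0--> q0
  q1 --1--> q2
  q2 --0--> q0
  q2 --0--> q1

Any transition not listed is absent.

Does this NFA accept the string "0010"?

No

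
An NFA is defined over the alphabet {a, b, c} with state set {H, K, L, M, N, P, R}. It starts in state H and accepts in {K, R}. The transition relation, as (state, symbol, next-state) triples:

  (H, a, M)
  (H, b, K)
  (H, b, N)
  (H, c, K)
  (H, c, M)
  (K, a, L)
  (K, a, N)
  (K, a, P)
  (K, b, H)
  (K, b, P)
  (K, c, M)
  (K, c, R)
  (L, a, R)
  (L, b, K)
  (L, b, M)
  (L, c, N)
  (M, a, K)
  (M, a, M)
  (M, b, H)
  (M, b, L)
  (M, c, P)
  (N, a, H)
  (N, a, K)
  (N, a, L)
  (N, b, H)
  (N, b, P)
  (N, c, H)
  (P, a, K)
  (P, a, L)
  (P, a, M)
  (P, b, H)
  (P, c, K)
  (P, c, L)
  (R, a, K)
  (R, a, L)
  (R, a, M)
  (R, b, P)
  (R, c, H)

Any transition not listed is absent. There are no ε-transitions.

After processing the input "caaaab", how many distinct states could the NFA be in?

Start in {H}.
Read 'c': H→{K, M}; now {K, M}.
Read 'a': K→{L, N, P}, M→{K, M}; now {K, L, M, N, P}.
Read 'a': K→{L, N, P}, L→{R}, M→{K, M}, N→{H, K, L}, P→{K, L, M}; now {H, K, L, M, N, P, R}.
Read 'a': H→{M}, K→{L, N, P}, L→{R}, M→{K, M}, N→{H, K, L}, P→{K, L, M}, R→{K, L, M}; now {H, K, L, M, N, P, R}.
Read 'a': H→{M}, K→{L, N, P}, L→{R}, M→{K, M}, N→{H, K, L}, P→{K, L, M}, R→{K, L, M}; now {H, K, L, M, N, P, R}.
Read 'b': H→{K, N}, K→{H, P}, L→{K, M}, M→{H, L}, N→{H, P}, P→{H}, R→{P}; now {H, K, L, M, N, P}.
That set has 6 states.

6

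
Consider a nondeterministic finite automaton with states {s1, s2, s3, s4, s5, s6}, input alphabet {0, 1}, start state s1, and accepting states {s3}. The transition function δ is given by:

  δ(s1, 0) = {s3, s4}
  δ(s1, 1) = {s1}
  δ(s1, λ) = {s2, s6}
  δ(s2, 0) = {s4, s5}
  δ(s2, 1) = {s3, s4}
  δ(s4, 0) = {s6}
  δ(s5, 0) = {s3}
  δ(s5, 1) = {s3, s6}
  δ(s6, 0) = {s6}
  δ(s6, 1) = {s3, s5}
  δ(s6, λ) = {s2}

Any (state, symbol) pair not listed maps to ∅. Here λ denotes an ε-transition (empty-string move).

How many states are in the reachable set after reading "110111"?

5

Start: ε-closure({s1}) = {s1, s2, s6}.
Read '1': {s1, s2, s6} → {s1, s2, s3, s4, s5, s6}.
Read '1': {s1, s2, s3, s4, s5, s6} → {s1, s2, s3, s4, s5, s6}.
Read '0': {s1, s2, s3, s4, s5, s6} → {s2, s3, s4, s5, s6}.
Read '1': {s2, s3, s4, s5, s6} → {s2, s3, s4, s5, s6}.
Read '1': {s2, s3, s4, s5, s6} → {s2, s3, s4, s5, s6}.
Read '1': {s2, s3, s4, s5, s6} → {s2, s3, s4, s5, s6}.
That set has 5 states.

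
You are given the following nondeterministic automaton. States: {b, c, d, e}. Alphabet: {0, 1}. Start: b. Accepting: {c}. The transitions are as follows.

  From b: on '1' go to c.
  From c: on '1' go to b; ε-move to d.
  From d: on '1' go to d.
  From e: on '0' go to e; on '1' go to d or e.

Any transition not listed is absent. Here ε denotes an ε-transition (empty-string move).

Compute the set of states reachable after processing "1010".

Start in {b}.
Read '1': b→{c}; union {c}; ε-closure = {c, d}.
Read '0': c→∅, d→∅; now ∅.
The set is empty and remains empty for the remaining 2 symbols.

∅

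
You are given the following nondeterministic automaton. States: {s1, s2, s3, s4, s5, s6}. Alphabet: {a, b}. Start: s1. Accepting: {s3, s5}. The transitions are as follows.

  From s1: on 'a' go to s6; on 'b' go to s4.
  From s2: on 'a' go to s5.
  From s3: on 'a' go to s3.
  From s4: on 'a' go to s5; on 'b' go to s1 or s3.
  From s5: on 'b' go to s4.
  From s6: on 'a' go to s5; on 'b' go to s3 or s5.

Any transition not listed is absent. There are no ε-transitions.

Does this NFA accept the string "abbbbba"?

Yes

Start in {s1}.
Read 'a': {s1} → {s6}.
Read 'b': {s6} → {s3, s5}.
Read 'b': {s3, s5} → {s4}.
Read 'b': {s4} → {s1, s3}.
Read 'b': {s1, s3} → {s4}.
Read 'b': {s4} → {s1, s3}.
Read 'a': {s1, s3} → {s3, s6}.
The final set {s3, s6} contains the accepting state s3.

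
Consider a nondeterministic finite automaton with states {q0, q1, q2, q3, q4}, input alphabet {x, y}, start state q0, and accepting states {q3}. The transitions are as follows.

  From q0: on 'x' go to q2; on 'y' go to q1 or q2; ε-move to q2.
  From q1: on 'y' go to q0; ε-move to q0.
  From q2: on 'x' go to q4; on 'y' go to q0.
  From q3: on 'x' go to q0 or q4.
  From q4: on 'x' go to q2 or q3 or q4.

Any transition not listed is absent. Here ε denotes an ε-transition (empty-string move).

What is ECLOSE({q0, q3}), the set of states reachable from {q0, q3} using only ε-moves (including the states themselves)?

{q0, q2, q3}

Begin with {q0, q3}.
ε-move q0 → q2; add q2.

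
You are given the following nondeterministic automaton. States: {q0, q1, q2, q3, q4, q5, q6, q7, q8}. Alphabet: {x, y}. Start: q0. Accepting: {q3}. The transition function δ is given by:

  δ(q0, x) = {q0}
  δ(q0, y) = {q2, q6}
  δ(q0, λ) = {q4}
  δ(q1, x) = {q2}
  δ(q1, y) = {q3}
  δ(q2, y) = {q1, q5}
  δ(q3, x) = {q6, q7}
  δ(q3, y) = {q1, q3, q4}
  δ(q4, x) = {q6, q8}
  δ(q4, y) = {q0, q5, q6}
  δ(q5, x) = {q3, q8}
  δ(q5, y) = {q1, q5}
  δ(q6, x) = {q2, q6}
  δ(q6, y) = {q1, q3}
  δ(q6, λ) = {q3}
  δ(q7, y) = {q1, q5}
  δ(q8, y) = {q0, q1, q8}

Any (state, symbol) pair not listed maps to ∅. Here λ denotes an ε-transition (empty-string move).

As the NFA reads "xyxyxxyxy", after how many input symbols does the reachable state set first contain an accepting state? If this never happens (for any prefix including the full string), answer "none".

1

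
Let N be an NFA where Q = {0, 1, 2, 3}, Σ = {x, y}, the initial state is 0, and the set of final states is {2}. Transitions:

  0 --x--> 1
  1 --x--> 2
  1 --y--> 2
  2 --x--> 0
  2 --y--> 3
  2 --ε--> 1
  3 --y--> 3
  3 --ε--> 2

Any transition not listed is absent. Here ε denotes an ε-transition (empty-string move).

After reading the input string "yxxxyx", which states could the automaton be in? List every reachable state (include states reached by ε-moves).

∅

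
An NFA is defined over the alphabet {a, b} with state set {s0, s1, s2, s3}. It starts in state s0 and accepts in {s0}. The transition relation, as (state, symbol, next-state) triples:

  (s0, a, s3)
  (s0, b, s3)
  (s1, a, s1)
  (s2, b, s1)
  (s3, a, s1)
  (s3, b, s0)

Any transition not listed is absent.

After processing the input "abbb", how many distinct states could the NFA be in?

1

Start in {s0}.
Read 'a': {s0} → {s3}.
Read 'b': {s3} → {s0}.
Read 'b': {s0} → {s3}.
Read 'b': {s3} → {s0}.
That set has 1 state.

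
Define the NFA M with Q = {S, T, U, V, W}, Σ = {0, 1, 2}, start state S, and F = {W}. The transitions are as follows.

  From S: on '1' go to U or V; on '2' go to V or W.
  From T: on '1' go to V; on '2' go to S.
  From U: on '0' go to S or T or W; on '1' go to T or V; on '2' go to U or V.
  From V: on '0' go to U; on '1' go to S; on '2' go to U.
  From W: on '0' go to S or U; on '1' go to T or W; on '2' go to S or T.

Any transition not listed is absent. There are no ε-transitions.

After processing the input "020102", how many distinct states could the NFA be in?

Start in {S}.
Read '0': {S} → ∅.
The set is empty and remains empty for the remaining 5 symbols.
That set has 0 states.

0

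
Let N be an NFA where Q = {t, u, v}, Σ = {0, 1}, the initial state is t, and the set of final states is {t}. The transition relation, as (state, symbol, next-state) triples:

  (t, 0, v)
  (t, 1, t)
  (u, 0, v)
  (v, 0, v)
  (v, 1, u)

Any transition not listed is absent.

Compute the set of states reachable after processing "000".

{v}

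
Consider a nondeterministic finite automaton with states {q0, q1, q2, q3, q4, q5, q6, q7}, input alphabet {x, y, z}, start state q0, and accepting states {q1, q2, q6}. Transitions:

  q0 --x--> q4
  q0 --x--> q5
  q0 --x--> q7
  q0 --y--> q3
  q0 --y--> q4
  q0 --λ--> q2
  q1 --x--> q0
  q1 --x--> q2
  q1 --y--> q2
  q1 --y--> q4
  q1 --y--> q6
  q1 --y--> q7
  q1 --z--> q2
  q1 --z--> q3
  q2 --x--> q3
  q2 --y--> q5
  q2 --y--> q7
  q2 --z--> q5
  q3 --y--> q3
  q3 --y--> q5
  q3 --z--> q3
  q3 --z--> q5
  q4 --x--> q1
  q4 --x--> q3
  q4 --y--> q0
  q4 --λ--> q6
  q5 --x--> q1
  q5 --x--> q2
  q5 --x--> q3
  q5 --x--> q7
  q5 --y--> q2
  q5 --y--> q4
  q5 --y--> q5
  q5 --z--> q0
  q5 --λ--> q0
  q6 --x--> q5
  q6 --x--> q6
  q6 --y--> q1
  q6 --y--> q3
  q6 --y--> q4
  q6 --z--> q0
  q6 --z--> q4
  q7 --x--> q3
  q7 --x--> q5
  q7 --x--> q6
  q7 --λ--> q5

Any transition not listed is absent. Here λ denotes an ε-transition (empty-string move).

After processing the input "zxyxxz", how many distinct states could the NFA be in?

6

Start: ε-closure({q0}) = {q0, q2}.
Read 'z': {q0, q2} → {q0, q2, q5}.
Read 'x': {q0, q2, q5} → {q0, q1, q2, q3, q4, q5, q6, q7}.
Read 'y': {q0, q1, q2, q3, q4, q5, q6, q7} → {q0, q1, q2, q3, q4, q5, q6, q7}.
Read 'x': {q0, q1, q2, q3, q4, q5, q6, q7} → {q0, q1, q2, q3, q4, q5, q6, q7}.
Read 'x': {q0, q1, q2, q3, q4, q5, q6, q7} → {q0, q1, q2, q3, q4, q5, q6, q7}.
Read 'z': {q0, q1, q2, q3, q4, q5, q6, q7} → {q0, q2, q3, q4, q5, q6}.
That set has 6 states.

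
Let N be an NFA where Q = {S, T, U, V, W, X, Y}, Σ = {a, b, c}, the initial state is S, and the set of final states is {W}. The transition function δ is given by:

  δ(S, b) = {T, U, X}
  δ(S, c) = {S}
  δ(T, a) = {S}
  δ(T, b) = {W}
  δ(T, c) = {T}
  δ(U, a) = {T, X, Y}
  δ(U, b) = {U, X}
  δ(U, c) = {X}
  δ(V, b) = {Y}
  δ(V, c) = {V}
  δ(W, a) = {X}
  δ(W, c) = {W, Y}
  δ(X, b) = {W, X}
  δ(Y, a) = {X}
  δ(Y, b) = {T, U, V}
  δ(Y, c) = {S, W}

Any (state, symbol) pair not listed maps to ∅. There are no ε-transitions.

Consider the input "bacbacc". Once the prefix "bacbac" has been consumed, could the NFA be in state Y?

Start in {S}.
Read 'b': {S} → {T, U, X}.
Read 'a': {T, U, X} → {S, T, X, Y}.
Read 'c': {S, T, X, Y} → {S, T, W}.
Read 'b': {S, T, W} → {T, U, W, X}.
Read 'a': {T, U, W, X} → {S, T, X, Y}.
Read 'c': {S, T, X, Y} → {S, T, W}.
State Y is not in {S, T, W}.

No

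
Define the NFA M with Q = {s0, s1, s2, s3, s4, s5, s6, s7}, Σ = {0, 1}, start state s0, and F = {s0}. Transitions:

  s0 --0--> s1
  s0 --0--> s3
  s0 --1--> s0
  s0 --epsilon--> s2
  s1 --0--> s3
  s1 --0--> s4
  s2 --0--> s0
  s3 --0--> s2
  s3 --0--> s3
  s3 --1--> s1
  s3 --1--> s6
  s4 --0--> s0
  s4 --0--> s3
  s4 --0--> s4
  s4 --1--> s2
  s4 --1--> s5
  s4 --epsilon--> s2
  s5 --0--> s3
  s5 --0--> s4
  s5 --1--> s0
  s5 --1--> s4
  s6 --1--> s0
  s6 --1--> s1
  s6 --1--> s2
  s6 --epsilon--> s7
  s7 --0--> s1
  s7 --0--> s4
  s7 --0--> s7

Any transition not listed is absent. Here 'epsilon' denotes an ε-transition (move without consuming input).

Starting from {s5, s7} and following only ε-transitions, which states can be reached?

Begin with {s5, s7}.
No ε-moves leave this set, so the closure equals the set itself.

{s5, s7}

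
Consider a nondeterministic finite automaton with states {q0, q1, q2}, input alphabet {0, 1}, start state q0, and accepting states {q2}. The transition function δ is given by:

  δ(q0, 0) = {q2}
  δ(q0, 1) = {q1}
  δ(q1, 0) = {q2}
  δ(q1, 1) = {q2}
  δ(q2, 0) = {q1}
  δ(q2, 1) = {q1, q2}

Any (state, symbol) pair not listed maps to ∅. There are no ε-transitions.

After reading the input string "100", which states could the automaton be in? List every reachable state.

{q1}

Start in {q0}.
Read '1': q0→{q1}; now {q1}.
Read '0': q1→{q2}; now {q2}.
Read '0': q2→{q1}; now {q1}.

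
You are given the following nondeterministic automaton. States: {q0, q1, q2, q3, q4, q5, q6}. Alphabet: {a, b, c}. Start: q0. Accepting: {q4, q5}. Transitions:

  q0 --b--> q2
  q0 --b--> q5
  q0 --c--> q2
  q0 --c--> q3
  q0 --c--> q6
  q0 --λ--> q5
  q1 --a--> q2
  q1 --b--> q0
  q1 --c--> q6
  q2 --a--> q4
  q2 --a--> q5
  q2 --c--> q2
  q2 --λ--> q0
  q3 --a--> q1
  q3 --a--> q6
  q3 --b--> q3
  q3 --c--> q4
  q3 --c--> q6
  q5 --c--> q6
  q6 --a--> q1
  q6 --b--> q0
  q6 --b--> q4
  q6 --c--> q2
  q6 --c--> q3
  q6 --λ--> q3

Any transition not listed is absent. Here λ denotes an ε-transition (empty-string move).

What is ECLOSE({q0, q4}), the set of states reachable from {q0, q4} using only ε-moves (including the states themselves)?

Begin with {q0, q4}.
ε-move q0 → q5; add q5.

{q0, q4, q5}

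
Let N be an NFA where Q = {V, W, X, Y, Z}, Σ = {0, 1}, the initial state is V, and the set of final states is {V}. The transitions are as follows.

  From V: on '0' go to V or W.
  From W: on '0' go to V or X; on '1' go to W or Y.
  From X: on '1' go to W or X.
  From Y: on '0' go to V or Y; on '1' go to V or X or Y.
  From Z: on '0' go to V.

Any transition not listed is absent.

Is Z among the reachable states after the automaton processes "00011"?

Start in {V}.
Read '0': V→{V, W}; now {V, W}.
Read '0': V→{V, W}, W→{V, X}; now {V, W, X}.
Read '0': V→{V, W}, W→{V, X}, X→∅; now {V, W, X}.
Read '1': V→∅, W→{W, Y}, X→{W, X}; now {W, X, Y}.
Read '1': W→{W, Y}, X→{W, X}, Y→{V, X, Y}; now {V, W, X, Y}.
State Z is not in {V, W, X, Y}.

No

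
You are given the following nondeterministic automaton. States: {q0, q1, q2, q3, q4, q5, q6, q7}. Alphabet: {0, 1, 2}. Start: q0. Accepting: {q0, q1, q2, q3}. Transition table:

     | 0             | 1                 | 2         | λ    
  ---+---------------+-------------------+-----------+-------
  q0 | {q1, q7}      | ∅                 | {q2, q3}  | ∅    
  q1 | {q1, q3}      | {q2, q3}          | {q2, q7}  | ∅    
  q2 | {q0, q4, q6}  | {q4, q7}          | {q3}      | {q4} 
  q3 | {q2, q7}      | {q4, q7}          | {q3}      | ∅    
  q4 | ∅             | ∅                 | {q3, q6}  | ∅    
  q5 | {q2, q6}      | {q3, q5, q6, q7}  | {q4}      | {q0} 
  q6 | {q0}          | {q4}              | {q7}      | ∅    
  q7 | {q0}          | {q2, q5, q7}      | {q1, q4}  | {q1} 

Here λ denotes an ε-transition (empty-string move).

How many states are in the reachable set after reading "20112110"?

Start in {q0}.
Read '2': q0→{q2, q3}; union {q2, q3}; ε-closure = {q2, q3, q4}.
Read '0': q2→{q0, q4, q6}, q3→{q2, q7}, q4→∅; union {q0, q2, q4, q6, q7}; ε-closure = {q0, q1, q2, q4, q6, q7}.
Read '1': q0→∅, q1→{q2, q3}, q2→{q4, q7}, q4→∅, q6→{q4}, q7→{q2, q5, q7}; union {q2, q3, q4, q5, q7}; ε-closure = {q0, q1, q2, q3, q4, q5, q7}.
Read '1': q0→∅, q1→{q2, q3}, q2→{q4, q7}, q3→{q4, q7}, q4→∅, q5→{q3, q5, q6, q7}, q7→{q2, q5, q7}; union {q2, q3, q4, q5, q6, q7}; ε-closure = {q0, q1, q2, q3, q4, q5, q6, q7}.
Read '2': q0→{q2, q3}, q1→{q2, q7}, q2→{q3}, q3→{q3}, q4→{q3, q6}, q5→{q4}, q6→{q7}, q7→{q1, q4}; now {q1, q2, q3, q4, q6, q7}.
Read '1': q1→{q2, q3}, q2→{q4, q7}, q3→{q4, q7}, q4→∅, q6→{q4}, q7→{q2, q5, q7}; union {q2, q3, q4, q5, q7}; ε-closure = {q0, q1, q2, q3, q4, q5, q7}.
Read '1': q0→∅, q1→{q2, q3}, q2→{q4, q7}, q3→{q4, q7}, q4→∅, q5→{q3, q5, q6, q7}, q7→{q2, q5, q7}; union {q2, q3, q4, q5, q6, q7}; ε-closure = {q0, q1, q2, q3, q4, q5, q6, q7}.
Read '0': q0→{q1, q7}, q1→{q1, q3}, q2→{q0, q4, q6}, q3→{q2, q7}, q4→∅, q5→{q2, q6}, q6→{q0}, q7→{q0}; now {q0, q1, q2, q3, q4, q6, q7}.
That set has 7 states.

7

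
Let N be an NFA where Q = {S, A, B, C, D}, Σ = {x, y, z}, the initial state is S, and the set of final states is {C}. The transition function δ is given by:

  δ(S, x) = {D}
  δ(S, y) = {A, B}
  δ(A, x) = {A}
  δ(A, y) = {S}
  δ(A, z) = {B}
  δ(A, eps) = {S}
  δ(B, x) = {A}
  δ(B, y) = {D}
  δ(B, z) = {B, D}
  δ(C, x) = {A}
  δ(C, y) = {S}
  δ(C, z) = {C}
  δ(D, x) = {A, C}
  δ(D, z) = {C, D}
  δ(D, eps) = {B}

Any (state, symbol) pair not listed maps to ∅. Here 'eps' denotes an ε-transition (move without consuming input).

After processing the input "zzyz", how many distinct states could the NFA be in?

0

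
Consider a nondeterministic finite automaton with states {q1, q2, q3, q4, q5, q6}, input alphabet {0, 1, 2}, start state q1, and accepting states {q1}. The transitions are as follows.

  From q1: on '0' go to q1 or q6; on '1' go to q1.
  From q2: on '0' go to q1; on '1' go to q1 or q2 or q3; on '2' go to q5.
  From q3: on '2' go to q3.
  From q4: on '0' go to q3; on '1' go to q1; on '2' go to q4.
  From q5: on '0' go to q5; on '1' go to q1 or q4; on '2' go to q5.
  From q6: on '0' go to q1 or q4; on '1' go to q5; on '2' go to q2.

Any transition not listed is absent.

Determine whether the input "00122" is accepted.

No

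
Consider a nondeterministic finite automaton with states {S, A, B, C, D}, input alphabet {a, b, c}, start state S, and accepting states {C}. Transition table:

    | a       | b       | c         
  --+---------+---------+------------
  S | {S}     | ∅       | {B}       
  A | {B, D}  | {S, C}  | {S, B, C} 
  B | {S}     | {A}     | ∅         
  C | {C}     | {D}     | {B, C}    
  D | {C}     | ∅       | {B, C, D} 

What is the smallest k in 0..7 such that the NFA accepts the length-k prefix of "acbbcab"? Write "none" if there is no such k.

Start in {S}.
Read 'a': S→{S}; now {S}.
Read 'c': S→{B}; now {B}.
Read 'b': B→{A}; now {A}.
Read 'b': A→{S, C}; now {S, C}.
None of the earlier sets intersect F, but {S, C} does.

4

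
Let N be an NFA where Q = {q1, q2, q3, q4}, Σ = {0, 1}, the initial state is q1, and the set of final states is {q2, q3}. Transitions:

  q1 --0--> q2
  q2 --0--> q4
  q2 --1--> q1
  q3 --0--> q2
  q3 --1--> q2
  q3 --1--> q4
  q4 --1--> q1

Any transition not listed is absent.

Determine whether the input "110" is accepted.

No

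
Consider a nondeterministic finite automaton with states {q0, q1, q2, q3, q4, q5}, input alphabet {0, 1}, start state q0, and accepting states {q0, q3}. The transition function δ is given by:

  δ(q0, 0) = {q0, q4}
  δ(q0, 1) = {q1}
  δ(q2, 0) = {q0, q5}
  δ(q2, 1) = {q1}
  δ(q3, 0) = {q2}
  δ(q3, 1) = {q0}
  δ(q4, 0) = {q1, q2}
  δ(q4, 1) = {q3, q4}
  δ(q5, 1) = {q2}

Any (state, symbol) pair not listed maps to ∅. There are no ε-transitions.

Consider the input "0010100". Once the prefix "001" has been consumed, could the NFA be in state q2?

No

Start in {q0}.
Read '0': q0→{q0, q4}; now {q0, q4}.
Read '0': q0→{q0, q4}, q4→{q1, q2}; now {q0, q1, q2, q4}.
Read '1': q0→{q1}, q1→∅, q2→{q1}, q4→{q3, q4}; now {q1, q3, q4}.
State q2 is not in {q1, q3, q4}.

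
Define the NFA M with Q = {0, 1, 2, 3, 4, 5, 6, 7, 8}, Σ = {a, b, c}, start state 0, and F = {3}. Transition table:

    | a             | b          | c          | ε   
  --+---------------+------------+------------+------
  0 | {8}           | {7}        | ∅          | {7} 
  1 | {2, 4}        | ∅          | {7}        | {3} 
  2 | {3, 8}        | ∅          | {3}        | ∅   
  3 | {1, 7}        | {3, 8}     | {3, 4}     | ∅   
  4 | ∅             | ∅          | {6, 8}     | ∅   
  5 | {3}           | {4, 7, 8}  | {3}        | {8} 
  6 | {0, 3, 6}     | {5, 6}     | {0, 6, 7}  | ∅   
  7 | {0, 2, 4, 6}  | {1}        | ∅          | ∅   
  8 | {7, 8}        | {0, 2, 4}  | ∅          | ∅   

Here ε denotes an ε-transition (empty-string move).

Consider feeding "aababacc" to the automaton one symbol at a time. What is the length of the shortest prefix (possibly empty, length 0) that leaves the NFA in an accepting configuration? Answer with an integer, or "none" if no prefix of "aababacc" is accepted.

2

Start: ε-closure({0}) = {0, 7}.
Read 'a': 0→{8}, 7→{0, 2, 4, 6}; union {0, 2, 4, 6, 8}; ε-closure = {0, 2, 4, 6, 7, 8}.
Read 'a': 0→{8}, 2→{3, 8}, 4→∅, 6→{0, 3, 6}, 7→{0, 2, 4, 6}, 8→{7, 8}; now {0, 2, 3, 4, 6, 7, 8}.
None of the earlier sets intersect F, but {0, 2, 3, 4, 6, 7, 8} does.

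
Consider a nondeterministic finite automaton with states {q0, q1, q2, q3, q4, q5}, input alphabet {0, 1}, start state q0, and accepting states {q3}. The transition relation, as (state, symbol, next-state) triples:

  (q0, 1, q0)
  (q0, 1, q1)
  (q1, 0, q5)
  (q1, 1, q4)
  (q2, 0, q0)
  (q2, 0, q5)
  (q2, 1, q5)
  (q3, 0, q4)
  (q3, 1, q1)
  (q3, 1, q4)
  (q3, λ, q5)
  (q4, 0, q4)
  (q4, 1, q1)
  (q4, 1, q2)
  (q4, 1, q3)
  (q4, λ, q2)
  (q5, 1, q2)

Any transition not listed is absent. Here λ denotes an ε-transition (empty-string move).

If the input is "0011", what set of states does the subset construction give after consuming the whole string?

∅

Start in {q0}.
Read '0': q0→∅; now ∅.
The set is empty and remains empty for the remaining 3 symbols.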